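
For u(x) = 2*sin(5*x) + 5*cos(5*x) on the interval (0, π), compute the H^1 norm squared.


||u||_{H^1(0,π)}^2 = 377*π

u'(x) = -25*sin(5*x) + 10*cos(5*x).
Expand u² and (u')² and integrate term by term on (0, π), using: for integers n ≥ 1, ∫_0^π sin²(nx) dx = ∫_0^π cos²(nx) dx = π/2; for n ≠ n', ∫_0^π sin(nx)sin(n'x) dx = ∫_0^π cos(nx)cos(n'x) dx = 0; and by product-to-sum, ∫_0^π sin(nx)cos(n'x) dx = ½∫_0^π [sin((n+n')x) + sin((n−n')x)] dx, which is 0 when n+n' is even and 2n/(n²−n'²) when n+n' is odd (it need not vanish on (0, π)).
  u² squared terms: (2)²·∫sin(5x)² dx = 4·π/2 = 2*π;  (5)²·∫cos(5x)² dx = 25·π/2 = 25*π/2.
  u² cross terms: 2·(2)·(5)·∫sin(5x)·cos(5x) dx = 20·(0) = 0.
  So ∫_0^π u² dx = 2*π + 25*π/2 + 0 = 29*π/2.
  (u')² squared terms: (-25)²·∫sin(5x)² dx = 625·π/2 = 625*π/2;  (10)²·∫cos(5x)² dx = 100·π/2 = 50*π.
  (u')² cross terms: 2·(-25)·(10)·∫sin(5x)·cos(5x) dx = -500·(0) = 0.
  So ∫_0^π (u')² dx = 625*π/2 + 50*π + 0 = 725*π/2.
||u||_{H^1}^2 = (29*π/2) + (725*π/2) = 377*π.


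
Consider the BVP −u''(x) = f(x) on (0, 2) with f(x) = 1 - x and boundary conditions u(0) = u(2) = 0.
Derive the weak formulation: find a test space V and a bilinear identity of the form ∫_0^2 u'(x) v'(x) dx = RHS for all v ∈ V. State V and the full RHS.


V = H^1_0(0, 2) (so v(0) = v(2) = 0); weak form: ∫_0^2 u'v' dx = ∫_0^2 (1 - x) v dx for all v ∈ V.

Multiply both sides by a test function v and integrate from 0 to 2:
  ∫_0^2 −u''(x) v(x) dx = ∫_0^2 f(x) v(x) dx.
Integrate the LHS by parts once:
  ∫_0^2 −u'' v dx = −[u'(x) v(x)]_0^2 + ∫_0^2 u'(x) v'(x) dx.
Thus ∫_0^2 u'(x) v'(x) dx = ∫_0^2 f(x) v(x) dx + [u'(x) v(x)]_0^2.
Choose V so that boundary terms are either known or forced to vanish.
u is Dirichlet: u(0) = u(2) = 0. Let V = H^1_0(0, 2); then v(0) = v(2) = 0, and [u' v]_0^2 = 0.
Weak formulation: find u (satisfying any essential BC) such that ∫_0^2 u'(x) v'(x) dx = ∫_0^2 f v dx for all v ∈ V.
Substituting f(x) = 1 - x, the right-hand side is ∫_0^2 (1 - x) v dx.


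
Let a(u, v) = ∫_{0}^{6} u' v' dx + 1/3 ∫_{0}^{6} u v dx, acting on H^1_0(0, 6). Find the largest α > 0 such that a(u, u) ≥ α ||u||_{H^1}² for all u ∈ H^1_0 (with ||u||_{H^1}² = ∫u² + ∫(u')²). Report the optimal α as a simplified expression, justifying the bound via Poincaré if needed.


α = (π^2 + 12)/(π^2 + 36)

Coercivity of a(·,·) on H^1_0(0, 6) means a(u, u) ≥ α ||u||_{H^1}² for every u ∈ H^1_0.
The interval has length L = 6, and Poincaré/coercivity depend only on L. Here a(u, u) = ∫(u')² + (1/3)·∫u².
Here 0 < c = 1/3 < 1. The condition a(u,u) ≥ α||u||_{H^1}² reads (1−α)∫(u')² ≥ (α−c)∫u². Any admissible α is ≤ 1 (rapidly oscillating u have ∫u²/∫(u')² → 0), and α = 1 would force 0 ≥ (1−c)∫u², impossible since c < 1; so 1−α > 0. By the sharp Poincaré inequality on H^1_0 of an interval of length L, ∫(u')² ≥ (π/L)²∫u² with equality for the first sine mode sin(π(x−x₀)/L) (x₀ the left endpoint), so the inequality holds for all u iff (1−α)(π/L)² ≥ α − c, i.e. α ≤ ((π/L)² + c)/((π/L)² + 1) = (1 + c(L/π)²)/(1 + (L/π)²). With (π/L)² = π^2/36 and c = 1/3, the largest admissible constant is α = ((π/L)² + c)/((π/L)² + 1).
Simplifying, α = (π^2 + 12)/(π^2 + 36).


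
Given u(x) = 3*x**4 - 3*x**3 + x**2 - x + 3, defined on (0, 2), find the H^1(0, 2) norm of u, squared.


||u||_{H^1}^2 = 121208/105

The H^1 norm (squared) on an interval (0, L) is
  ||u||_{H^1}^2 = ∫_0^L u(x)^2 dx + ∫_0^L u'(x)^2 dx.
Compute u'(x) = 12*x**3 - 9*x**2 + 2*x - 1.
Then u(x)^2 = 9*x**8 - 18*x**7 + 15*x**6 - 12*x**5 + 25*x**4 - 20*x**3 + 7*x**2 - 6*x + 9 and u'(x)^2 = 144*x**6 - 216*x**5 + 129*x**4 - 60*x**3 + 22*x**2 - 4*x + 1.
Integrate each monomial from 0 to 2 using ∫_0^2 c·x^n dx = c·2^(n+1)/(n+1):
  ∫_0^2 u(x)^2 dx = ∫_0^2 (9*x^8 - 18*x^7 + 15*x^6 - 12*x^5 + 25*x^4 - 20*x^3 + 7*x^2 - 6*x + 9) dx. Term by term:
    ∫_0^2 9*x^8 dx = 512;  ∫_0^2 -18*x^7 dx = -576;  ∫_0^2 15*x^6 dx = 1920/7;
    ∫_0^2 -12*x^5 dx = -128;  ∫_0^2 25*x^4 dx = 160;  ∫_0^2 -20*x^3 dx = -80;
    ∫_0^2 7*x^2 dx = 56/3;  ∫_0^2 -6*x dx = -12;  ∫_0^2 9 dx = 18.
  Sum: 512 − 576 + 1920/7 − 128 + 160 − 80 + 56/3 − 12 + 18 = 3926/21.
  ∫_0^2 u'(x)^2 dx = ∫_0^2 (144*x^6 - 216*x^5 + 129*x^4 - 60*x^3 + 22*x^2 - 4*x + 1) dx. Term by term:
    ∫_0^2 144*x^6 dx = 18432/7;  ∫_0^2 -216*x^5 dx = -2304;  ∫_0^2 129*x^4 dx = 4128/5;
    ∫_0^2 -60*x^3 dx = -240;  ∫_0^2 22*x^2 dx = 176/3;  ∫_0^2 -4*x dx = -8;
    ∫_0^2 1 dx = 2.
  Sum: 18432/7 − 2304 + 4128/5 − 240 + 176/3 − 8 + 2 = 101578/105.
Adding: ||u||_{H^1}^2 = 3926/21 + 101578/105 = 121208/105.


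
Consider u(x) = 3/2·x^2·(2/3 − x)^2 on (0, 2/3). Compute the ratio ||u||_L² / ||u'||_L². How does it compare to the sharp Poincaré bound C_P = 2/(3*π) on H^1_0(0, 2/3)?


||u||_L² / ||u'||_L² = sqrt(3)/9 < C_P = 2/(3*π).

u(x) = 3/2·x^2·(2/3 − x)^2, so u'(x) = 2*x*(3*x - 2)*(3*x - 1)/3.
u(x) = 3/2·x^2·(2/3 − x)^2 vanishes at x = 0 and x = 2/3, so u ∈ H^1_0(0, 2/3). Differentiate via the product rule and integrate the resulting polynomials term by term.
  ∫_0^2/3 u² dx = ∫_0^2/3 (9*x^8/4 - 6*x^7 + 6*x^6 - 8*x^5/3 + 4*x^4/9) dx. Term by term:
    ∫_0^2/3 9*x^8/4 dx = 128/19683;  ∫_0^2/3 -6*x^7 dx = -64/2187;  ∫_0^2/3 6*x^6 dx = 256/5103;
    ∫_0^2/3 -8*x^5/3 dx = -256/6561;  ∫_0^2/3 4*x^4/9 dx = 128/10935.
  Sum: 128/19683 − 64/2187 + 256/5103 − 256/6561 + 128/10935 = 64/688905.
  ∫_0^2/3 (u')² dx = ∫_0^2/3 (36*x^6 - 72*x^5 + 52*x^4 - 16*x^3 + 16*x^2/9) dx. Term by term:
    ∫_0^2/3 36*x^6 dx = 512/1701;  ∫_0^2/3 -72*x^5 dx = -256/243;  ∫_0^2/3 52*x^4 dx = 1664/1215;
    ∫_0^2/3 -16*x^3 dx = -64/81;  ∫_0^2/3 16*x^2/9 dx = 128/729.
  Sum: 512/1701 − 256/243 + 1664/1215 − 64/81 + 128/729 = 64/25515.
∫_0^2/3 u² dx = 64/688905, so ||u||_L² = 8*sqrt(105)/8505.
∫_0^2/3 (u')² dx = 64/25515, so ||u'||_L² = 8*sqrt(35)/945.
Ratio ||u||_L² / ||u'||_L² = sqrt(3)/9.
Sharp Poincaré constant on H^1_0(0, 2/3) is C_P = L/π = 2/(3*π), achieved by sin(3*π/2·x).
A polynomial bump cannot attain the sharp Poincaré constant (only the first sine eigenfunction does), so the ratio is strictly less than C_P, consistent with ||u||_L² ≤ C_P ||u'||_L².


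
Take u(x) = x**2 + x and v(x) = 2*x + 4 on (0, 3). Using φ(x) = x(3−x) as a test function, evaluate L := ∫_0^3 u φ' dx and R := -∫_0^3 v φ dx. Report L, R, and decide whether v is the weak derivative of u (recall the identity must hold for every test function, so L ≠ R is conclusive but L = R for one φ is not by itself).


LHS = -18, RHS = -63/2. No, v is not the weak derivative of u.

u(x) = x**2 + x, classical derivative u'(x) = 2*x + 1.
φ(x) = x(3−x), so φ'(x) = 3 - 2*x.
Note φ(0) = φ(3) = 0, so the boundary term u·φ vanishes.
LHS = ∫_0^3 u(x) φ'(x) dx = ∫_0^3 (-2*x^3 + x^2 + 3*x) dx. Term by term:
  ∫_0^3 -2*x^3 dx = -81/2;  ∫_0^3 x^2 dx = 9;  ∫_0^3 3*x dx = 27/2.
Sum: -81/2 + 9 + 27/2 = -18.
So LHS = -18.
∫_0^3 v(x) φ(x) dx = ∫_0^3 (-2*x^3 + 2*x^2 + 12*x) dx. Term by term:
  ∫_0^3 -2*x^3 dx = -81/2;  ∫_0^3 2*x^2 dx = 18;  ∫_0^3 12*x dx = 54.
Sum: -81/2 + 18 + 54 = 63/2.
So RHS = -∫_0^3 v(x) φ(x) dx = -63/2.
LHS − RHS = 27/2 ≠ 0, so the identity fails.
(For a valid weak derivative the identity must hold for EVERY test function, in particular this one. The failure shows v is NOT the weak derivative of u.)
Correct weak derivative would be u'(x) = 2*x + 1.


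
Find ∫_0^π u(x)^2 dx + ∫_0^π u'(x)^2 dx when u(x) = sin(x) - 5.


||u||_{H^1(0,π)}^2 = -20 + 26*π

u'(x) = cos(x).
Expand u² and (u')² and integrate term by term on (0, π), using: for integers n ≥ 1, ∫_0^π sin²(nx) dx = ∫_0^π cos²(nx) dx = π/2; for n ≠ n', ∫_0^π sin(nx)sin(n'x) dx = ∫_0^π cos(nx)cos(n'x) dx = 0; and by product-to-sum, ∫_0^π sin(nx)cos(n'x) dx = ½∫_0^π [sin((n+n')x) + sin((n−n')x)] dx, which is 0 when n+n' is even and 2n/(n²−n'²) when n+n' is odd (it need not vanish on (0, π)). For the constant mode: ∫_0^π 1 dx = π, ∫_0^π cos(nx) dx = 0, ∫_0^π sin(nx) dx = (1−(−1)^n)/n.
  u² squared terms: (-5)²·∫1 dx = 25·π = 25*π;  (1)²·∫sin(x)² dx = 1·π/2 = π/2.
  u² cross terms: 2·(-5)·(1)·∫1·sin(x) dx = -10·(2) = -20.
  So ∫_0^π u² dx = 25*π + π/2 − 20 = -20 + 51*π/2.
  (u')² squared terms: (1)²·∫cos(x)² dx = 1·π/2 = π/2.
  So ∫_0^π (u')² dx = π/2.
||u||_{H^1}^2 = (-20 + 51*π/2) + (π/2) = -20 + 26*π.


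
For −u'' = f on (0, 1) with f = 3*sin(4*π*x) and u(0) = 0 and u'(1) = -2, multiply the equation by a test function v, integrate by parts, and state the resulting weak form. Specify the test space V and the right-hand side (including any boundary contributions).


V = {v ∈ H^1(0, 1) : v(0) = 0} (test functions vanish at x = 0 where u is specified); weak form: ∫_0^1 u'v' dx = ∫_0^1 (3*sin(4*π*x)) v dx − 2·v(1) for all v ∈ V.

Multiply both sides by a test function v and integrate from 0 to 1:
  ∫_0^1 −u''(x) v(x) dx = ∫_0^1 f(x) v(x) dx.
Integrate the LHS by parts once:
  ∫_0^1 −u'' v dx = −[u'(x) v(x)]_0^1 + ∫_0^1 u'(x) v'(x) dx.
Thus ∫_0^1 u'(x) v'(x) dx = ∫_0^1 f(x) v(x) dx + [u'(x) v(x)]_0^1.
Choose V so that boundary terms are either known or forced to vanish.
Mixed BC: u(0) = 0 (Dirichlet) and u'(1) = -2 (Neumann). Define V = {v ∈ H^1(0, 1) : v(0) = 0}. Then [u' v]_0^1 = u'(1)·v(1) − u'(0)·0 = − 2·v(1).
Weak formulation: find u (satisfying any essential BC) such that ∫_0^1 u'(x) v'(x) dx = ∫_0^1 f v dx − 2·v(1) for all v ∈ V (Dirichlet at 0 absorbed into V; Neumann datum at x = 1 contributes the boundary term).
Substituting f(x) = 3*sin(4*π*x), the right-hand side is ∫_0^1 (3*sin(4*π*x)) v dx − 2·v(1).


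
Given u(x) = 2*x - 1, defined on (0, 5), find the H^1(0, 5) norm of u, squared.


||u||_{H^1}^2 = 425/3

The H^1 norm (squared) on an interval (0, L) is
  ||u||_{H^1}^2 = ∫_0^L u(x)^2 dx + ∫_0^L u'(x)^2 dx.
Compute u'(x) = 2.
Then u(x)^2 = 4*x**2 - 4*x + 1 and u'(x)^2 = 4.
Integrate each monomial from 0 to 5 using ∫_0^5 c·x^n dx = c·5^(n+1)/(n+1):
  ∫_0^5 u(x)^2 dx = ∫_0^5 (4*x^2 - 4*x + 1) dx. Term by term:
    ∫_0^5 4*x^2 dx = 500/3;  ∫_0^5 -4*x dx = -50;  ∫_0^5 1 dx = 5.
  Sum: 500/3 − 50 + 5 = 365/3.
  ∫_0^5 u'(x)^2 dx = ∫_0^5 (4) dx. Term by term:
    ∫_0^5 4 dx = 20.
Adding: ||u||_{H^1}^2 = 365/3 + 20 = 425/3.


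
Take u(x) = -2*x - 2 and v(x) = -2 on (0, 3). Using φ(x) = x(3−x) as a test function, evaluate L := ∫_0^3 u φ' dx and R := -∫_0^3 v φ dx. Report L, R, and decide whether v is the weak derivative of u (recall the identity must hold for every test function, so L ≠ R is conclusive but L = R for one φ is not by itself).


LHS = 9, RHS = 9. Yes, v = u' weakly.

u(x) = -2*x - 2, classical derivative u'(x) = -2.
φ(x) = x(3−x), so φ'(x) = 3 - 2*x.
Note φ(0) = φ(3) = 0, so the boundary term u·φ vanishes.
LHS = ∫_0^3 u(x) φ'(x) dx = ∫_0^3 (4*x^2 - 2*x - 6) dx. Term by term:
  ∫_0^3 4*x^2 dx = 36;  ∫_0^3 -2*x dx = -9;  ∫_0^3 -6 dx = -18.
Sum: 36 − 9 − 18 = 9.
So LHS = 9.
∫_0^3 v(x) φ(x) dx = ∫_0^3 (2*x^2 - 6*x) dx. Term by term:
  ∫_0^3 2*x^2 dx = 18;  ∫_0^3 -6*x dx = -27.
Sum: 18 − 27 = -9.
So RHS = -∫_0^3 v(x) φ(x) dx = 9.
LHS = RHS, so the identity holds for this test φ.
Moreover u is smooth here and v(x) = u'(x) = -2 pointwise, so the identity holds for every test function. Hence v is the weak derivative of u.


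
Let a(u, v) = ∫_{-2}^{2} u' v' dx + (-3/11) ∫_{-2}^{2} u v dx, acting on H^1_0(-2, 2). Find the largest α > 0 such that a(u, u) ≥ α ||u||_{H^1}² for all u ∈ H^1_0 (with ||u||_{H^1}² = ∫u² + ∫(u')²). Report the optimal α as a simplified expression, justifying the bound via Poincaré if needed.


α = (-48/11 + π^2)/(π^2 + 16)

Coercivity of a(·,·) on H^1_0(-2, 2) means a(u, u) ≥ α ||u||_{H^1}² for every u ∈ H^1_0.
The interval has length L = 4, and Poincaré/coercivity depend only on L. Here a(u, u) = ∫(u')² + (-3/11)·∫u².
Here c = -3/11 < 0 with |c| < (π/L)² = π^2/16, so coercivity still holds. The condition a(u,u) ≥ α||u||_{H^1}² reads (1−α)∫(u')² ≥ (α−c)∫u². Any admissible α is ≤ 1 (rapidly oscillating u have ∫u²/∫(u')² → 0), and α = 1 would force 0 ≥ (1−c)∫u², impossible since c < 1; so 1−α > 0. By the sharp Poincaré inequality on H^1_0 of an interval of length L, ∫(u')² ≥ (π/L)²∫u² with equality for the first sine mode sin(π(x−x₀)/L) (x₀ the left endpoint), so the inequality holds for all u iff (1−α)(π/L)² ≥ α − c, i.e. α ≤ ((π/L)² + c)/((π/L)² + 1) = (1 + c(L/π)²)/(1 + (L/π)²). (Direct route, valid since c ≤ 0: Poincaré gives c∫u² ≥ c(L/π)²∫(u')², so a(u,u) ≥ (1 + c(L/π)²)∫(u')², while ||u||_{H^1}² ≤ (1 + (L/π)²)∫(u')²; dividing yields the same α.) With (π/L)² = π^2/16 and c = -3/11, the largest admissible constant is α = ((π/L)² + c)/((π/L)² + 1).
Simplifying, α = (-48/11 + π^2)/(π^2 + 16).


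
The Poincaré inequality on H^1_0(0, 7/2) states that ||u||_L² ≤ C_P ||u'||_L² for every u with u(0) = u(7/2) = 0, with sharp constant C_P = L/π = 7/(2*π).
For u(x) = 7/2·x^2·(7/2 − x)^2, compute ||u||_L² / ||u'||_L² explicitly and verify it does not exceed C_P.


||u||_L² / ||u'||_L² = 7*sqrt(3)/12 < C_P = 7/(2*π).

u(x) = 7/2·x^2·(7/2 − x)^2, so u'(x) = 7*x*(2*x - 7)*(4*x - 7)/4.
u(x) = 7/2·x^2·(7/2 − x)^2 vanishes at x = 0 and x = 7/2, so u ∈ H^1_0(0, 7/2). Differentiate via the product rule and integrate the resulting polynomials term by term.
  ∫_0^7/2 u² dx = ∫_0^7/2 (49*x^8/4 - 343*x^7/2 + 7203*x^6/8 - 16807*x^5/8 + 117649*x^4/64) dx. Term by term:
    ∫_0^7/2 49*x^8/4 dx = 1977326743/18432;  ∫_0^7/2 -343*x^7/2 dx = -1977326743/4096;  ∫_0^7/2 7203*x^6/8 dx = 847425747/1024;
    ∫_0^7/2 -16807*x^5/8 dx = -1977326743/3072;  ∫_0^7/2 117649*x^4/64 dx = 1977326743/10240.
  Sum: 1977326743/18432 − 1977326743/4096 + 847425747/1024 − 1977326743/3072 + 1977326743/10240 = 282475249/184320.
  ∫_0^7/2 (u')² dx = ∫_0^7/2 (196*x^6 - 2058*x^5 + 31213*x^4/4 - 50421*x^3/4 + 117649*x^2/16) dx. Term by term:
    ∫_0^7/2 196*x^6 dx = 5764801/32;  ∫_0^7/2 -2058*x^5 dx = -40353607/64;  ∫_0^7/2 31213*x^4/4 dx = 524596891/640;
    ∫_0^7/2 -50421*x^3/4 dx = -121060821/256;  ∫_0^7/2 117649*x^2/16 dx = 40353607/384.
  Sum: 5764801/32 − 40353607/64 + 524596891/640 − 121060821/256 + 40353607/384 = 5764801/3840.
∫_0^7/2 u² dx = 282475249/184320, so ||u||_L² = 16807*sqrt(5)/960.
∫_0^7/2 (u')² dx = 5764801/3840, so ||u'||_L² = 2401*sqrt(15)/240.
Ratio ||u||_L² / ||u'||_L² = 7*sqrt(3)/12.
Sharp Poincaré constant on H^1_0(0, 7/2) is C_P = L/π = 7/(2*π), achieved by sin(2*π/7·x).
A polynomial bump cannot attain the sharp Poincaré constant (only the first sine eigenfunction does), so the ratio is strictly less than C_P, consistent with ||u||_L² ≤ C_P ||u'||_L².


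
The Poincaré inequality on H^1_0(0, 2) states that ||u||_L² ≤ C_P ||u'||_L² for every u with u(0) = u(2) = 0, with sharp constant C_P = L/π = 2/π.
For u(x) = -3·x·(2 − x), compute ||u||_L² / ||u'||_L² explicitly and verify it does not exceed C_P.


||u||_L² / ||u'||_L² = sqrt(10)/5 < C_P = 2/π.

u(x) = -3·x·(2 − x), so u'(x) = 6*x - 6.
u(x) = -3·x·(2 − x) vanishes at x = 0 and x = 2, so u ∈ H^1_0(0, 2). Differentiate via the product rule and integrate the resulting polynomials term by term.
  ∫_0^2 u² dx = ∫_0^2 (9*x^4 - 36*x^3 + 36*x^2) dx. Term by term:
    ∫_0^2 9*x^4 dx = 288/5;  ∫_0^2 -36*x^3 dx = -144;  ∫_0^2 36*x^2 dx = 96.
  Sum: 288/5 − 144 + 96 = 48/5.
  ∫_0^2 (u')² dx = ∫_0^2 (36*x^2 - 72*x + 36) dx. Term by term:
    ∫_0^2 36*x^2 dx = 96;  ∫_0^2 -72*x dx = -144;  ∫_0^2 36 dx = 72.
  Sum: 96 − 144 + 72 = 24.
∫_0^2 u² dx = 48/5, so ||u||_L² = 4*sqrt(15)/5.
∫_0^2 (u')² dx = 24, so ||u'||_L² = 2*sqrt(6).
Ratio ||u||_L² / ||u'||_L² = sqrt(10)/5.
Sharp Poincaré constant on H^1_0(0, 2) is C_P = L/π = 2/π, achieved by sin(π/2·x).
A polynomial bump cannot attain the sharp Poincaré constant (only the first sine eigenfunction does), so the ratio is strictly less than C_P, consistent with ||u||_L² ≤ C_P ||u'||_L².


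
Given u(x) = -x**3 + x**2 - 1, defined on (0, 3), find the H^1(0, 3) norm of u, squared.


||u||_{H^1}^2 = 5235/14

The H^1 norm (squared) on an interval (0, L) is
  ||u||_{H^1}^2 = ∫_0^L u(x)^2 dx + ∫_0^L u'(x)^2 dx.
Compute u'(x) = -3*x**2 + 2*x.
Then u(x)^2 = x**6 - 2*x**5 + x**4 + 2*x**3 - 2*x**2 + 1 and u'(x)^2 = 9*x**4 - 12*x**3 + 4*x**2.
Integrate each monomial from 0 to 3 using ∫_0^3 c·x^n dx = c·3^(n+1)/(n+1):
  ∫_0^3 u(x)^2 dx = ∫_0^3 (x^6 - 2*x^5 + x^4 + 2*x^3 - 2*x^2 + 1) dx. Term by term:
    ∫_0^3 x^6 dx = 2187/7;  ∫_0^3 -2*x^5 dx = -243;  ∫_0^3 x^4 dx = 243/5;
    ∫_0^3 2*x^3 dx = 81/2;  ∫_0^3 -2*x^2 dx = -18;  ∫_0^3 1 dx = 3.
  Sum: 2187/7 − 243 + 243/5 + 81/2 − 18 + 3 = 10047/70.
  ∫_0^3 u'(x)^2 dx = ∫_0^3 (9*x^4 - 12*x^3 + 4*x^2) dx. Term by term:
    ∫_0^3 9*x^4 dx = 2187/5;  ∫_0^3 -12*x^3 dx = -243;  ∫_0^3 4*x^2 dx = 36.
  Sum: 2187/5 − 243 + 36 = 1152/5.
Adding: ||u||_{H^1}^2 = 10047/70 + 1152/5 = 5235/14.


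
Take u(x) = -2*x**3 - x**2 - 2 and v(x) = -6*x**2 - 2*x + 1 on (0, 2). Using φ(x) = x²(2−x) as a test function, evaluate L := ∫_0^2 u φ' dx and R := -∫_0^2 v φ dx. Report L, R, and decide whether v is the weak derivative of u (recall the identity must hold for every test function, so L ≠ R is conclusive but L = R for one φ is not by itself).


LHS = 16, RHS = 44/3. No, v is not the weak derivative of u.

u(x) = -2*x**3 - x**2 - 2, classical derivative u'(x) = -6*x**2 - 2*x.
φ(x) = x²(2−x), so φ'(x) = x*(4 - 3*x).
Note φ(0) = φ(2) = 0, so the boundary term u·φ vanishes.
LHS = ∫_0^2 u(x) φ'(x) dx = ∫_0^2 (6*x^5 - 5*x^4 - 4*x^3 + 6*x^2 - 8*x) dx. Term by term:
  ∫_0^2 6*x^5 dx = 64;  ∫_0^2 -5*x^4 dx = -32;  ∫_0^2 -4*x^3 dx = -16;
  ∫_0^2 6*x^2 dx = 16;  ∫_0^2 -8*x dx = -16.
Sum: 64 − 32 − 16 + 16 − 16 = 16.
So LHS = 16.
∫_0^2 v(x) φ(x) dx = ∫_0^2 (6*x^5 - 10*x^4 - 5*x^3 + 2*x^2) dx. Term by term:
  ∫_0^2 6*x^5 dx = 64;  ∫_0^2 -10*x^4 dx = -64;  ∫_0^2 -5*x^3 dx = -20;
  ∫_0^2 2*x^2 dx = 16/3.
Sum: 64 − 64 − 20 + 16/3 = -44/3.
So RHS = -∫_0^2 v(x) φ(x) dx = 44/3.
LHS − RHS = 4/3 ≠ 0, so the identity fails.
(For a valid weak derivative the identity must hold for EVERY test function, in particular this one. The failure shows v is NOT the weak derivative of u.)
Correct weak derivative would be u'(x) = -6*x**2 - 2*x.


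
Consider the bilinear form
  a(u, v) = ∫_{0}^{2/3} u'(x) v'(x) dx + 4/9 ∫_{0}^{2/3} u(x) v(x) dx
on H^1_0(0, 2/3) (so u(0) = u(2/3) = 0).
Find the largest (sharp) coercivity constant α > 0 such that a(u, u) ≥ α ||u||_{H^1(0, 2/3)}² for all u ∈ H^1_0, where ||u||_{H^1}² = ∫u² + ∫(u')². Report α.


α = (16 + 81*π^2)/(9*(4 + 9*π^2))

Coercivity of a(·,·) on H^1_0(0, 2/3) means a(u, u) ≥ α ||u||_{H^1}² for every u ∈ H^1_0.
The interval has length L = 2/3, and Poincaré/coercivity depend only on L. Here a(u, u) = ∫(u')² + (4/9)·∫u².
Here 0 < c = 4/9 < 1. The condition a(u,u) ≥ α||u||_{H^1}² reads (1−α)∫(u')² ≥ (α−c)∫u². Any admissible α is ≤ 1 (rapidly oscillating u have ∫u²/∫(u')² → 0), and α = 1 would force 0 ≥ (1−c)∫u², impossible since c < 1; so 1−α > 0. By the sharp Poincaré inequality on H^1_0 of an interval of length L, ∫(u')² ≥ (π/L)²∫u² with equality for the first sine mode sin(π(x−x₀)/L) (x₀ the left endpoint), so the inequality holds for all u iff (1−α)(π/L)² ≥ α − c, i.e. α ≤ ((π/L)² + c)/((π/L)² + 1) = (1 + c(L/π)²)/(1 + (L/π)²). With (π/L)² = 9*π^2/4 and c = 4/9, the largest admissible constant is α = ((π/L)² + c)/((π/L)² + 1).
Simplifying, α = (16 + 81*π^2)/(9*(4 + 9*π^2)).


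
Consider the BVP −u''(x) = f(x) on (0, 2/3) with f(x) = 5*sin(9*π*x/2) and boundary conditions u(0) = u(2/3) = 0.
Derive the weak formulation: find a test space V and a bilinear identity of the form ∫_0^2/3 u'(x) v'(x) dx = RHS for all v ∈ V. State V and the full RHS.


V = H^1_0(0, 2/3) (so v(0) = v(2/3) = 0); weak form: ∫_0^2/3 u'v' dx = ∫_0^2/3 (5*sin(9*π*x/2)) v dx for all v ∈ V.

Multiply both sides by a test function v and integrate from 0 to 2/3:
  ∫_0^2/3 −u''(x) v(x) dx = ∫_0^2/3 f(x) v(x) dx.
Integrate the LHS by parts once:
  ∫_0^2/3 −u'' v dx = −[u'(x) v(x)]_0^2/3 + ∫_0^2/3 u'(x) v'(x) dx.
Thus ∫_0^2/3 u'(x) v'(x) dx = ∫_0^2/3 f(x) v(x) dx + [u'(x) v(x)]_0^2/3.
Choose V so that boundary terms are either known or forced to vanish.
u is Dirichlet: u(0) = u(2/3) = 0. Let V = H^1_0(0, 2/3); then v(0) = v(2/3) = 0, and [u' v]_0^2/3 = 0.
Weak formulation: find u (satisfying any essential BC) such that ∫_0^2/3 u'(x) v'(x) dx = ∫_0^2/3 f v dx for all v ∈ V.
Substituting f(x) = 5*sin(9*π*x/2), the right-hand side is ∫_0^2/3 (5*sin(9*π*x/2)) v dx.


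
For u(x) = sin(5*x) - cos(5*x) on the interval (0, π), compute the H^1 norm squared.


||u||_{H^1(0,π)}^2 = 26*π

u'(x) = 5*sin(5*x) + 5*cos(5*x).
Expand u² and (u')² and integrate term by term on (0, π), using: for integers n ≥ 1, ∫_0^π sin²(nx) dx = ∫_0^π cos²(nx) dx = π/2; for n ≠ n', ∫_0^π sin(nx)sin(n'x) dx = ∫_0^π cos(nx)cos(n'x) dx = 0; and by product-to-sum, ∫_0^π sin(nx)cos(n'x) dx = ½∫_0^π [sin((n+n')x) + sin((n−n')x)] dx, which is 0 when n+n' is even and 2n/(n²−n'²) when n+n' is odd (it need not vanish on (0, π)).
  u² squared terms: (-1)²·∫cos(5x)² dx = 1·π/2 = π/2;  (1)²·∫sin(5x)² dx = 1·π/2 = π/2.
  u² cross terms: 2·(-1)·(1)·∫cos(5x)·sin(5x) dx = -2·(0) = 0.
  So ∫_0^π u² dx = π/2 + π/2 + 0 = π.
  (u')² squared terms: (5)²·∫cos(5x)² dx = 25·π/2 = 25*π/2;  (5)²·∫sin(5x)² dx = 25·π/2 = 25*π/2.
  (u')² cross terms: 2·(5)·(5)·∫cos(5x)·sin(5x) dx = 50·(0) = 0.
  So ∫_0^π (u')² dx = 25*π/2 + 25*π/2 + 0 = 25*π.
||u||_{H^1}^2 = (π) + (25*π) = 26*π.


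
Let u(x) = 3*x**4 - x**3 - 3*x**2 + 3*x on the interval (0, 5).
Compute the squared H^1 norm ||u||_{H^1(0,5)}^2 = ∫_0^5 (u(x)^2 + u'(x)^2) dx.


||u||_{H^1}^2 = 80775785/28

The H^1 norm (squared) on an interval (0, L) is
  ||u||_{H^1}^2 = ∫_0^L u(x)^2 dx + ∫_0^L u'(x)^2 dx.
Compute u'(x) = 12*x**3 - 3*x**2 - 6*x + 3.
Then u(x)^2 = 9*x**8 - 6*x**7 - 17*x**6 + 24*x**5 + 3*x**4 - 18*x**3 + 9*x**2 and u'(x)^2 = 144*x**6 - 72*x**5 - 135*x**4 + 108*x**3 + 18*x**2 - 36*x + 9.
Integrate each monomial from 0 to 5 using ∫_0^5 c·x^n dx = c·5^(n+1)/(n+1):
  ∫_0^5 u(x)^2 dx = ∫_0^5 (9*x^8 - 6*x^7 - 17*x^6 + 24*x^5 + 3*x^4 - 18*x^3 + 9*x^2) dx. Term by term:
    ∫_0^5 9*x^8 dx = 1953125;  ∫_0^5 -6*x^7 dx = -1171875/4;  ∫_0^5 -17*x^6 dx = -1328125/7;
    ∫_0^5 24*x^5 dx = 62500;  ∫_0^5 3*x^4 dx = 1875;  ∫_0^5 -18*x^3 dx = -5625/2;
    ∫_0^5 9*x^2 dx = 375.
  Sum: 1953125 − 1171875/4 − 1328125/7 + 62500 + 1875 − 5625/2 + 375 = 42906125/28.
  ∫_0^5 u'(x)^2 dx = ∫_0^5 (144*x^6 - 72*x^5 - 135*x^4 + 108*x^3 + 18*x^2 - 36*x + 9) dx. Term by term:
    ∫_0^5 144*x^6 dx = 11250000/7;  ∫_0^5 -72*x^5 dx = -187500;  ∫_0^5 -135*x^4 dx = -84375;
    ∫_0^5 108*x^3 dx = 16875;  ∫_0^5 18*x^2 dx = 750;  ∫_0^5 -36*x dx = -450;
    ∫_0^5 9 dx = 45.
  Sum: 11250000/7 − 187500 − 84375 + 16875 + 750 − 450 + 45 = 9467415/7.
Adding: ||u||_{H^1}^2 = 42906125/28 + 9467415/7 = 80775785/28.


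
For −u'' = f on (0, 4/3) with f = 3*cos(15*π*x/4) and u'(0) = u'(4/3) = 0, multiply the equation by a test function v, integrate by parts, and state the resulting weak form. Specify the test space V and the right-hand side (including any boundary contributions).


V = H^1(0, 4/3) (no boundary constraint on v; u is determined up to an additive constant); weak form: ∫_0^4/3 u'v' dx = ∫_0^4/3 (3*cos(15*π*x/4)) v dx for all v ∈ V.

Multiply both sides by a test function v and integrate from 0 to 4/3:
  ∫_0^4/3 −u''(x) v(x) dx = ∫_0^4/3 f(x) v(x) dx.
Integrate the LHS by parts once:
  ∫_0^4/3 −u'' v dx = −[u'(x) v(x)]_0^4/3 + ∫_0^4/3 u'(x) v'(x) dx.
Thus ∫_0^4/3 u'(x) v'(x) dx = ∫_0^4/3 f(x) v(x) dx + [u'(x) v(x)]_0^4/3.
Choose V so that boundary terms are either known or forced to vanish.
u has homogeneous Neumann: u'(0) = u'(4/3) = 0. So [u' v]_0^4/3 = 0·v(4/3) − 0·v(0) = 0 for any v; take V = H^1(0, 4/3).
Weak formulation: find u (satisfying any essential BC) such that ∫_0^4/3 u'(x) v'(x) dx = ∫_0^4/3 f v dx for all v ∈ V (homogeneous Neumann, so boundary terms vanish).
Substituting f(x) = 3*cos(15*π*x/4), the right-hand side is ∫_0^4/3 (3*cos(15*π*x/4)) v dx.
Compatibility check (pure Neumann): taking v ≡ 1 ∈ V gives 0 = ∫_0^4/3 f dx + (0) − (0), i.e. ∫_0^4/3 f dx must equal u'(0) − u'(4/3) = 0. Indeed ∫_0^4/3 (3*cos(15*π*x/4)) dx = 0, so the data are compatible. The solution is then unique only up to an additive constant (fix it e.g. by requiring ∫_0^4/3 u dx = 0).


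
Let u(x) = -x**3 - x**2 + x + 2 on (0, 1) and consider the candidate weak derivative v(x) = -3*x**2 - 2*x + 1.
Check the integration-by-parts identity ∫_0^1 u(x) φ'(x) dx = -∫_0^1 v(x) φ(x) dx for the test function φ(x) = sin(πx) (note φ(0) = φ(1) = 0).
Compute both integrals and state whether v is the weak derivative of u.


LHS = -12/π^3 + 3/π, RHS = -12/π^3 + 3/π. Yes, v = u' weakly.

u(x) = -x**3 - x**2 + x + 2, classical derivative u'(x) = -3*x**2 - 2*x + 1.
φ(x) = sin(πx), so φ'(x) = π*cos(π*x).
Note φ(0) = φ(1) = 0, so the boundary term u·φ vanishes.
LHS = ∫_0^1 u(x) φ'(x) dx = ∫_0^1 (-π*x^3*cos(π*x) - π*x^2*cos(π*x) + π*x*cos(π*x) + 2*π*cos(π*x)) dx. Term by term:
  ∫_0^1 2*π*cos(π*x) dx = 0;  ∫_0^1 π*x*cos(π*x) dx = -2/π;  ∫_0^1 -π*x^2*cos(π*x) dx = 2/π;
  ∫_0^1 -π*x^3*cos(π*x) dx = -12/π^3 + 3/π.
Sum: 0 − 2/π + 2/π + -12/π^3 + 3/π = -12/π^3 + 3/π.
So LHS = -12/π^3 + 3/π.
∫_0^1 v(x) φ(x) dx = ∫_0^1 (-3*x^2*sin(π*x) - 2*x*sin(π*x) + sin(π*x)) dx. Term by term:
  ∫_0^1 -3*x^2*sin(π*x) dx = -3/π + 12/π^3;  ∫_0^1 -2*x*sin(π*x) dx = -2/π;  ∫_0^1 sin(π*x) dx = 2/π.
Sum: -3/π + 12/π^3 − 2/π + 2/π = -3/π + 12/π^3.
So RHS = -∫_0^1 v(x) φ(x) dx = -12/π^3 + 3/π.
LHS = RHS, so the identity holds for this test φ.
Moreover u is smooth here and v(x) = u'(x) = -3*x**2 - 2*x + 1 pointwise, so the identity holds for every test function. Hence v is the weak derivative of u.


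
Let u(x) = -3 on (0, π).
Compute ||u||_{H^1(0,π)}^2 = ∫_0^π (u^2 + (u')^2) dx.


||u||_{H^1(0,π)}^2 = 9*π

u'(x) = 0.
Expand u² and (u')² and integrate term by term on (0, π), using: for integers n ≥ 1, ∫_0^π sin²(nx) dx = ∫_0^π cos²(nx) dx = π/2; for n ≠ n', ∫_0^π sin(nx)sin(n'x) dx = ∫_0^π cos(nx)cos(n'x) dx = 0; and by product-to-sum, ∫_0^π sin(nx)cos(n'x) dx = ½∫_0^π [sin((n+n')x) + sin((n−n')x)] dx, which is 0 when n+n' is even and 2n/(n²−n'²) when n+n' is odd (it need not vanish on (0, π)). For the constant mode: ∫_0^π 1 dx = π, ∫_0^π cos(nx) dx = 0, ∫_0^π sin(nx) dx = (1−(−1)^n)/n.
  u² squared terms: (-3)²·∫1 dx = 9·π = 9*π.
  So ∫_0^π u² dx = 9*π.
  u' ≡ 0, so ∫_0^π (u')² dx = 0.
||u||_{H^1}^2 = (9*π) + (0) = 9*π.


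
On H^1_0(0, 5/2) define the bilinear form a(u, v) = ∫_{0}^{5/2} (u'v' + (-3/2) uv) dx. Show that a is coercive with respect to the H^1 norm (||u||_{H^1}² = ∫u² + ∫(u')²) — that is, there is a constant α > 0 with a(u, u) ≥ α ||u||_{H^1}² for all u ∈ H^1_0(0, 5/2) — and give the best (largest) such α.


α = (-75 + 8*π^2)/(2*(25 + 4*π^2))

Coercivity of a(·,·) on H^1_0(0, 5/2) means a(u, u) ≥ α ||u||_{H^1}² for every u ∈ H^1_0.
The interval has length L = 5/2, and Poincaré/coercivity depend only on L. Here a(u, u) = ∫(u')² + (-3/2)·∫u².
Here c = -3/2 < 0 with |c| < (π/L)² = 4*π^2/25, so coercivity still holds. The condition a(u,u) ≥ α||u||_{H^1}² reads (1−α)∫(u')² ≥ (α−c)∫u². Any admissible α is ≤ 1 (rapidly oscillating u have ∫u²/∫(u')² → 0), and α = 1 would force 0 ≥ (1−c)∫u², impossible since c < 1; so 1−α > 0. By the sharp Poincaré inequality on H^1_0 of an interval of length L, ∫(u')² ≥ (π/L)²∫u² with equality for the first sine mode sin(π(x−x₀)/L) (x₀ the left endpoint), so the inequality holds for all u iff (1−α)(π/L)² ≥ α − c, i.e. α ≤ ((π/L)² + c)/((π/L)² + 1) = (1 + c(L/π)²)/(1 + (L/π)²). (Direct route, valid since c ≤ 0: Poincaré gives c∫u² ≥ c(L/π)²∫(u')², so a(u,u) ≥ (1 + c(L/π)²)∫(u')², while ||u||_{H^1}² ≤ (1 + (L/π)²)∫(u')²; dividing yields the same α.) With (π/L)² = 4*π^2/25 and c = -3/2, the largest admissible constant is α = ((π/L)² + c)/((π/L)² + 1).
Simplifying, α = (-75 + 8*π^2)/(2*(25 + 4*π^2)).


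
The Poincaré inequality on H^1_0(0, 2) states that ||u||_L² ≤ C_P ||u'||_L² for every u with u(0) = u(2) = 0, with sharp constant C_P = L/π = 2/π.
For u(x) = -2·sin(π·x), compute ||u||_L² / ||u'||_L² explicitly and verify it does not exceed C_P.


||u||_L² / ||u'||_L² = 1/π < C_P = 2/π.

u(x) = -2·sin(π·x), so u'(x) = -2*π*cos(π*x).
Writing u(x) = A·sin(kπx/L) with A = -2 and k = 2, use ∫_0^L sin²(kπx/L) dx = L/2 and ∫_0^L cos²(kπx/L) dx = L/2.
u² = 4·sin²(π·x) and (u')² = 4*π^2·cos²(π·x), and each of sin², cos² integrates to L/2 = 1 over (0, 2).
∫_0^2 u² dx = 4, so ||u||_L² = 2.
∫_0^2 (u')² dx = 4*π^2, so ||u'||_L² = 2*π.
Ratio ||u||_L² / ||u'||_L² = 1/π.
Sharp Poincaré constant on H^1_0(0, 2) is C_P = L/π = 2/π, achieved by sin(π/2·x).
This is the k = 2 harmonic; the ratio L/(kπ) is strictly less than C_P = L/π, consistent with the sharp inequality ||u||_L² ≤ C_P ||u'||_L².


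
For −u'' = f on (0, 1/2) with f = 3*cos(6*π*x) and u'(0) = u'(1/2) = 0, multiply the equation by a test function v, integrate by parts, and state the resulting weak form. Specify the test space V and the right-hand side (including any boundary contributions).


V = H^1(0, 1/2) (no boundary constraint on v; u is determined up to an additive constant); weak form: ∫_0^1/2 u'v' dx = ∫_0^1/2 (3*cos(6*π*x)) v dx for all v ∈ V.

Multiply both sides by a test function v and integrate from 0 to 1/2:
  ∫_0^1/2 −u''(x) v(x) dx = ∫_0^1/2 f(x) v(x) dx.
Integrate the LHS by parts once:
  ∫_0^1/2 −u'' v dx = −[u'(x) v(x)]_0^1/2 + ∫_0^1/2 u'(x) v'(x) dx.
Thus ∫_0^1/2 u'(x) v'(x) dx = ∫_0^1/2 f(x) v(x) dx + [u'(x) v(x)]_0^1/2.
Choose V so that boundary terms are either known or forced to vanish.
u has homogeneous Neumann: u'(0) = u'(1/2) = 0. So [u' v]_0^1/2 = 0·v(1/2) − 0·v(0) = 0 for any v; take V = H^1(0, 1/2).
Weak formulation: find u (satisfying any essential BC) such that ∫_0^1/2 u'(x) v'(x) dx = ∫_0^1/2 f v dx for all v ∈ V (homogeneous Neumann, so boundary terms vanish).
Substituting f(x) = 3*cos(6*π*x), the right-hand side is ∫_0^1/2 (3*cos(6*π*x)) v dx.
Compatibility check (pure Neumann): taking v ≡ 1 ∈ V gives 0 = ∫_0^1/2 f dx + (0) − (0), i.e. ∫_0^1/2 f dx must equal u'(0) − u'(1/2) = 0. Indeed ∫_0^1/2 (3*cos(6*π*x)) dx = 0, so the data are compatible. The solution is then unique only up to an additive constant (fix it e.g. by requiring ∫_0^1/2 u dx = 0).


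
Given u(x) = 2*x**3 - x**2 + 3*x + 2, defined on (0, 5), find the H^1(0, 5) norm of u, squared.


||u||_{H^1}^2 = 2660855/42

The H^1 norm (squared) on an interval (0, L) is
  ||u||_{H^1}^2 = ∫_0^L u(x)^2 dx + ∫_0^L u'(x)^2 dx.
Compute u'(x) = 6*x**2 - 2*x + 3.
Then u(x)^2 = 4*x**6 - 4*x**5 + 13*x**4 + 2*x**3 + 5*x**2 + 12*x + 4 and u'(x)^2 = 36*x**4 - 24*x**3 + 40*x**2 - 12*x + 9.
Integrate each monomial from 0 to 5 using ∫_0^5 c·x^n dx = c·5^(n+1)/(n+1):
  ∫_0^5 u(x)^2 dx = ∫_0^5 (4*x^6 - 4*x^5 + 13*x^4 + 2*x^3 + 5*x^2 + 12*x + 4) dx. Term by term:
    ∫_0^5 4*x^6 dx = 312500/7;  ∫_0^5 -4*x^5 dx = -31250/3;  ∫_0^5 13*x^4 dx = 8125;
    ∫_0^5 2*x^3 dx = 625/2;  ∫_0^5 5*x^2 dx = 625/3;  ∫_0^5 12*x dx = 150;
    ∫_0^5 4 dx = 20.
  Sum: 312500/7 − 31250/3 + 8125 + 625/2 + 625/3 + 150 + 20 = 1807765/42.
  ∫_0^5 u'(x)^2 dx = ∫_0^5 (36*x^4 - 24*x^3 + 40*x^2 - 12*x + 9) dx. Term by term:
    ∫_0^5 36*x^4 dx = 22500;  ∫_0^5 -24*x^3 dx = -3750;  ∫_0^5 40*x^2 dx = 5000/3;
    ∫_0^5 -12*x dx = -150;  ∫_0^5 9 dx = 45.
  Sum: 22500 − 3750 + 5000/3 − 150 + 45 = 60935/3.
Adding: ||u||_{H^1}^2 = 1807765/42 + 60935/3 = 2660855/42.


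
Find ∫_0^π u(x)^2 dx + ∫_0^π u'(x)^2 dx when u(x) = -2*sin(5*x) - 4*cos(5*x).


||u||_{H^1(0,π)}^2 = 260*π

u'(x) = 20*sin(5*x) - 10*cos(5*x).
Expand u² and (u')² and integrate term by term on (0, π), using: for integers n ≥ 1, ∫_0^π sin²(nx) dx = ∫_0^π cos²(nx) dx = π/2; for n ≠ n', ∫_0^π sin(nx)sin(n'x) dx = ∫_0^π cos(nx)cos(n'x) dx = 0; and by product-to-sum, ∫_0^π sin(nx)cos(n'x) dx = ½∫_0^π [sin((n+n')x) + sin((n−n')x)] dx, which is 0 when n+n' is even and 2n/(n²−n'²) when n+n' is odd (it need not vanish on (0, π)).
  u² squared terms: (-4)²·∫cos(5x)² dx = 16·π/2 = 8*π;  (-2)²·∫sin(5x)² dx = 4·π/2 = 2*π.
  u² cross terms: 2·(-4)·(-2)·∫cos(5x)·sin(5x) dx = 16·(0) = 0.
  So ∫_0^π u² dx = 8*π + 2*π + 0 = 10*π.
  (u')² squared terms: (-10)²·∫cos(5x)² dx = 100·π/2 = 50*π;  (20)²·∫sin(5x)² dx = 400·π/2 = 200*π.
  (u')² cross terms: 2·(-10)·(20)·∫cos(5x)·sin(5x) dx = -400·(0) = 0.
  So ∫_0^π (u')² dx = 50*π + 200*π + 0 = 250*π.
||u||_{H^1}^2 = (10*π) + (250*π) = 260*π.


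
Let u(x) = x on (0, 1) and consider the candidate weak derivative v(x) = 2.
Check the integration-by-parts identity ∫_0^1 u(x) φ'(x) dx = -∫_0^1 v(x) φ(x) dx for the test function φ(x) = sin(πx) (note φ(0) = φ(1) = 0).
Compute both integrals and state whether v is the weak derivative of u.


LHS = -2/π, RHS = -4/π. No, v is not the weak derivative of u.

u(x) = x, classical derivative u'(x) = 1.
φ(x) = sin(πx), so φ'(x) = π*cos(π*x).
Note φ(0) = φ(1) = 0, so the boundary term u·φ vanishes.
LHS = ∫_0^1 u(x) φ'(x) dx = ∫_0^1 (π*x*cos(π*x)) dx. Term by term:
  ∫_0^1 π*x*cos(π*x) dx = -2/π.
So LHS = -2/π.
∫_0^1 v(x) φ(x) dx = ∫_0^1 (2*sin(π*x)) dx. Term by term:
  ∫_0^1 2*sin(π*x) dx = 4/π.
So RHS = -∫_0^1 v(x) φ(x) dx = -4/π.
LHS − RHS = 2/π ≠ 0, so the identity fails.
(For a valid weak derivative the identity must hold for EVERY test function, in particular this one. The failure shows v is NOT the weak derivative of u.)
Correct weak derivative would be u'(x) = 1.


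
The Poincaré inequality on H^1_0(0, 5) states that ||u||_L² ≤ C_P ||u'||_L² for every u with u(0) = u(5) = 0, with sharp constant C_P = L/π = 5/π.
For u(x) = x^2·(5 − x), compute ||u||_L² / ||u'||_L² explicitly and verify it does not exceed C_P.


||u||_L² / ||u'||_L² = 5*sqrt(14)/14 < C_P = 5/π.

u(x) = x^2·(5 − x), so u'(x) = x*(10 - 3*x).
u(x) = x^2·(5 − x) vanishes at x = 0 and x = 5, so u ∈ H^1_0(0, 5). Differentiate via the product rule and integrate the resulting polynomials term by term.
  ∫_0^5 u² dx = ∫_0^5 (x^6 - 10*x^5 + 25*x^4) dx. Term by term:
    ∫_0^5 x^6 dx = 78125/7;  ∫_0^5 -10*x^5 dx = -78125/3;  ∫_0^5 25*x^4 dx = 15625.
  Sum: 78125/7 − 78125/3 + 15625 = 15625/21.
  ∫_0^5 (u')² dx = ∫_0^5 (9*x^4 - 60*x^3 + 100*x^2) dx. Term by term:
    ∫_0^5 9*x^4 dx = 5625;  ∫_0^5 -60*x^3 dx = -9375;  ∫_0^5 100*x^2 dx = 12500/3.
  Sum: 5625 − 9375 + 12500/3 = 1250/3.
∫_0^5 u² dx = 15625/21, so ||u||_L² = 125*sqrt(21)/21.
∫_0^5 (u')² dx = 1250/3, so ||u'||_L² = 25*sqrt(6)/3.
Ratio ||u||_L² / ||u'||_L² = 5*sqrt(14)/14.
Sharp Poincaré constant on H^1_0(0, 5) is C_P = L/π = 5/π, achieved by sin(π/5·x).
A polynomial bump cannot attain the sharp Poincaré constant (only the first sine eigenfunction does), so the ratio is strictly less than C_P, consistent with ||u||_L² ≤ C_P ||u'||_L².


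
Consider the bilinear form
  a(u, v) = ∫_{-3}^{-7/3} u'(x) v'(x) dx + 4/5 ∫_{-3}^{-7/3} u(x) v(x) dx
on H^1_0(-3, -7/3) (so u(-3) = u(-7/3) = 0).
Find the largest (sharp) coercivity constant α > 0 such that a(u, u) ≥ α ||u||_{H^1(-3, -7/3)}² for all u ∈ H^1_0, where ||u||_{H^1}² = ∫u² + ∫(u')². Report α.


α = (16 + 45*π^2)/(5*(4 + 9*π^2))

Coercivity of a(·,·) on H^1_0(-3, -7/3) means a(u, u) ≥ α ||u||_{H^1}² for every u ∈ H^1_0.
The interval has length L = 2/3, and Poincaré/coercivity depend only on L. Here a(u, u) = ∫(u')² + (4/5)·∫u².
Here 0 < c = 4/5 < 1. The condition a(u,u) ≥ α||u||_{H^1}² reads (1−α)∫(u')² ≥ (α−c)∫u². Any admissible α is ≤ 1 (rapidly oscillating u have ∫u²/∫(u')² → 0), and α = 1 would force 0 ≥ (1−c)∫u², impossible since c < 1; so 1−α > 0. By the sharp Poincaré inequality on H^1_0 of an interval of length L, ∫(u')² ≥ (π/L)²∫u² with equality for the first sine mode sin(π(x−x₀)/L) (x₀ the left endpoint), so the inequality holds for all u iff (1−α)(π/L)² ≥ α − c, i.e. α ≤ ((π/L)² + c)/((π/L)² + 1) = (1 + c(L/π)²)/(1 + (L/π)²). With (π/L)² = 9*π^2/4 and c = 4/5, the largest admissible constant is α = ((π/L)² + c)/((π/L)² + 1).
Simplifying, α = (16 + 45*π^2)/(5*(4 + 9*π^2)).


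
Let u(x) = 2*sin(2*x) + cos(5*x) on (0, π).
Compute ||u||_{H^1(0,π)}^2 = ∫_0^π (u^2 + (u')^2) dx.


||u||_{H^1(0,π)}^2 = -416/21 + 23*π

u'(x) = -5*sin(5*x) + 4*cos(2*x).
Expand u² and (u')² and integrate term by term on (0, π), using: for integers n ≥ 1, ∫_0^π sin²(nx) dx = ∫_0^π cos²(nx) dx = π/2; for n ≠ n', ∫_0^π sin(nx)sin(n'x) dx = ∫_0^π cos(nx)cos(n'x) dx = 0; and by product-to-sum, ∫_0^π sin(nx)cos(n'x) dx = ½∫_0^π [sin((n+n')x) + sin((n−n')x)] dx, which is 0 when n+n' is even and 2n/(n²−n'²) when n+n' is odd (it need not vanish on (0, π)).
  u² squared terms: (2)²·∫sin(2x)² dx = 4·π/2 = 2*π;  (1)²·∫cos(5x)² dx = 1·π/2 = π/2.
  u² cross terms: 2·(2)·(1)·∫sin(2x)·cos(5x) dx = 4·(-4/21) = -16/21.
  So ∫_0^π u² dx = 2*π + π/2 − 16/21 = -16/21 + 5*π/2.
  (u')² squared terms: (-5)²·∫sin(5x)² dx = 25·π/2 = 25*π/2;  (4)²·∫cos(2x)² dx = 16·π/2 = 8*π.
  (u')² cross terms: 2·(-5)·(4)·∫sin(5x)·cos(2x) dx = -40·(10/21) = -400/21.
  So ∫_0^π (u')² dx = 25*π/2 + 8*π − 400/21 = -400/21 + 41*π/2.
||u||_{H^1}^2 = (-16/21 + 5*π/2) + (-400/21 + 41*π/2) = -416/21 + 23*π.


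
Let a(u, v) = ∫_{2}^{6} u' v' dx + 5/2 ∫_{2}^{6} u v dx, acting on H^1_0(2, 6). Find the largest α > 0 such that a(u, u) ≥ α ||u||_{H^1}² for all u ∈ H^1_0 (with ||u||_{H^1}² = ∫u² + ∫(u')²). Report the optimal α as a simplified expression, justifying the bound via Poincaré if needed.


α = 1

Coercivity of a(·,·) on H^1_0(2, 6) means a(u, u) ≥ α ||u||_{H^1}² for every u ∈ H^1_0.
The interval has length L = 4, and Poincaré/coercivity depend only on L. Here a(u, u) = ∫(u')² + (5/2)·∫u².
Here c = 5/2 ≥ 1, so a(u,u) = ∫(u')² + c∫u² ≥ ∫(u')² + ∫u² = ||u||_{H^1}², i.e. α = 1 works. No larger α is possible: a(u,u) ≥ α||u||_{H^1}² means (1−α)∫(u')² ≥ (α−c)∫u², and for the modes u_n = sin(nπ(x−x₀)/L) (x₀ the left endpoint) one has ∫u_n²/∫(u_n')² = (L/(nπ))² → 0, so a(u_n,u_n)/||u_n||_{H^1}² → 1. Hence the optimal constant is α = 1.
Therefore α = 1.


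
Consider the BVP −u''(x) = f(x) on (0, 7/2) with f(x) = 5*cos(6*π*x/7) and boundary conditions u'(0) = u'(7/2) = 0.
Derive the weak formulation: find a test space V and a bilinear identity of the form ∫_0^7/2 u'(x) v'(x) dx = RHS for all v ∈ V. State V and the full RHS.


V = H^1(0, 7/2) (no boundary constraint on v; u is determined up to an additive constant); weak form: ∫_0^7/2 u'v' dx = ∫_0^7/2 (5*cos(6*π*x/7)) v dx for all v ∈ V.

Multiply both sides by a test function v and integrate from 0 to 7/2:
  ∫_0^7/2 −u''(x) v(x) dx = ∫_0^7/2 f(x) v(x) dx.
Integrate the LHS by parts once:
  ∫_0^7/2 −u'' v dx = −[u'(x) v(x)]_0^7/2 + ∫_0^7/2 u'(x) v'(x) dx.
Thus ∫_0^7/2 u'(x) v'(x) dx = ∫_0^7/2 f(x) v(x) dx + [u'(x) v(x)]_0^7/2.
Choose V so that boundary terms are either known or forced to vanish.
u has homogeneous Neumann: u'(0) = u'(7/2) = 0. So [u' v]_0^7/2 = 0·v(7/2) − 0·v(0) = 0 for any v; take V = H^1(0, 7/2).
Weak formulation: find u (satisfying any essential BC) such that ∫_0^7/2 u'(x) v'(x) dx = ∫_0^7/2 f v dx for all v ∈ V (homogeneous Neumann, so boundary terms vanish).
Substituting f(x) = 5*cos(6*π*x/7), the right-hand side is ∫_0^7/2 (5*cos(6*π*x/7)) v dx.
Compatibility check (pure Neumann): taking v ≡ 1 ∈ V gives 0 = ∫_0^7/2 f dx + (0) − (0), i.e. ∫_0^7/2 f dx must equal u'(0) − u'(7/2) = 0. Indeed ∫_0^7/2 (5*cos(6*π*x/7)) dx = 0, so the data are compatible. The solution is then unique only up to an additive constant (fix it e.g. by requiring ∫_0^7/2 u dx = 0).
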